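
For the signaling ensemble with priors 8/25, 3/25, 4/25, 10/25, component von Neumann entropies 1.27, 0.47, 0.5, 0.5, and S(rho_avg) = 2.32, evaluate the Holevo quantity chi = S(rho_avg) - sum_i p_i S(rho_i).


chi = S(rho) - sum_i p_i * S(rho_i)
Weighted entropy = 8/25 * 1.27 + 3/25 * 0.47 + 4/25 * 0.5 + 10/25 * 0.5
= 0.7428
chi = 2.32 - 0.7428
= 1.5772

1.5772


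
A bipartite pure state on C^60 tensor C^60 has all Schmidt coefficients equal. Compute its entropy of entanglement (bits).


For a maximally entangled state in d x d:
S = log2(d) = log2(60)
= 5.9069

5.9069


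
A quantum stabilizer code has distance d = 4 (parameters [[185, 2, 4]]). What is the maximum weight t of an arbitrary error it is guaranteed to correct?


Code parameters: [[185, 2, 4]], distance d = 4.
Number of correctable errors = floor((d-1)/2)
= floor((4 - 1)/2)
= floor(3/2)
= 1

1


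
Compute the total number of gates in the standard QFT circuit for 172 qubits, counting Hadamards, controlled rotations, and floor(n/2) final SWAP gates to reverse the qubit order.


Hadamard gates: 172
Controlled rotations: n*(n-1)/2 = 172*171/2 = 14706
SWAP gates: floor(n/2) = floor(172/2) = 86
Total = 172 + 14706 + 86
= 14964

14964


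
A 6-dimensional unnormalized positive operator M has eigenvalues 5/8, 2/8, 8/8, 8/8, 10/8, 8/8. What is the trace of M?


tr(M) = sum of eigenvalues
= 5/8 + 2/8 + 8/8 + 8/8 + 10/8 + 8/8
= 41/8
= 5.1250

5.1250


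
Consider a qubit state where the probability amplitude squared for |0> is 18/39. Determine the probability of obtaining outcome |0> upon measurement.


|alpha|^2 = 18/39 = 0.4615
|beta|^2 = 1 - 18/39 = 21/39 = 0.5385
P(|0>) = |alpha|^2 = 0.4615

0.4615


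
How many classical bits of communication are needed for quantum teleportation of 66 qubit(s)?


Quantum teleportation requires 2 classical bits per qubit teleported.
66 qubit(s) -> 2 * 66 = 132 classical bits

132


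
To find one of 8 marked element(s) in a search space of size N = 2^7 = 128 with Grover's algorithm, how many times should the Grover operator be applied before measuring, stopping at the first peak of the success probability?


After j Grover iterations the success probability is P(j) = sin^2((2j+1)*theta), where sin(theta) = sqrt(k/N).
N = 2^7 = 128, k = 8
sin(theta) = sqrt(k/N) = 0.25
theta = arcsin(sqrt(k/N)) = 0.2526802551 rad
P(j) reaches its first maximum when (2j+1)*theta is as close as possible to pi/2, i.e. j = round(pi/(4*theta) - 1/2).
pi/(4*theta) - 1/2 = 2.6083
(For comparison, the common estimate pi/4 * sqrt(N/k) = 3.1416; the exact maximiser is used here.)
Optimal iterations = 3

3


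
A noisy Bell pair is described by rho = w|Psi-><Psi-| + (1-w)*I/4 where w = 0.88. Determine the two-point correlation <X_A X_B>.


|Psi-> = (|01> - |10>)/sqrt(2)
For the pure Bell state, <X_A X_B> = -1 (Bell-state Pauli correlator).
The maximally-mixed part I/4 has tr(I/4 * P tensor P) = 0 for any traceless Pauli P.
So <X_A X_B>_rho = w * (-1) + (1 - w) * 0
= 0.88 * (-1)
= -0.8800

-0.8800


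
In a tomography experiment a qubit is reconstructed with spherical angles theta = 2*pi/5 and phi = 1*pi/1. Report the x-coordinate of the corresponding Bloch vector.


theta = 1.2566, phi = 3.1416
r_x = sin(theta)*cos(phi) = 0.9511 * -1.0000
r_x = -0.9511

-0.9511


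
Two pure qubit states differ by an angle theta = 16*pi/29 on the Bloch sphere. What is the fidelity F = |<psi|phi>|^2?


For states separated by angle theta on Bloch sphere:
F = cos^2(theta/2)
theta = 16*pi/29 = 1.7333
theta/2 = 0.8666
cos(theta/2) = 0.6474
F = 0.4191

0.4191


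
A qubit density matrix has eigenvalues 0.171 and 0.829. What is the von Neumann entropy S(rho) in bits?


S = -p*log2(p) - (1-p)*log2(1-p)
p = 0.1710, 1-p = 0.8290
= -0.1710 * log2(0.1710) - 0.8290 * log2(0.8290)
= -(-0.4357) - (-0.2243)
= 0.6600

0.6600


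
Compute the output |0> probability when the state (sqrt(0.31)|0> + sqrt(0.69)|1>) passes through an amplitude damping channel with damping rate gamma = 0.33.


For amplitude damping with parameter gamma on state sqrt(a)|0> + sqrt(b)|1>:
alpha^2 = 0.31, beta^2 = 0.69
P(|0>) = alpha^2 + gamma * beta^2
= 0.31 + 0.33 * 0.69
= 0.31 + 0.2277
= 0.5377

0.5377


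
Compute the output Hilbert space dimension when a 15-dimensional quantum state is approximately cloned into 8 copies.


Output space = H^(tensor 8) where dim(H) = 15
dim = 15^8
= 225 (after 2 factors)
= 3375 (after 3 factors)
= 50625 (after 4 factors)
= 759375 (after 5 factors)
= 11390625 (after 6 factors)
= 170859375 (after 7 factors)
= 2562890625 (after 8 factors)
= 2562890625

2562890625


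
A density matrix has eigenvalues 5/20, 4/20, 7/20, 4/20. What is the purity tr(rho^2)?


tr(rho^2) = sum of eigenvalues squared
= (5/20)^2 + (4/20)^2 + (7/20)^2 + (4/20)^2
= (25 + 16 + 49 + 16) / 400
= 106/400
= 0.2650

0.2650


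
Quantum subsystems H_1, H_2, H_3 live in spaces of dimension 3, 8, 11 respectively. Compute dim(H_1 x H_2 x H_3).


dim(H_1 x H_2 x H_3) = 3 * 8 * 11
= 24 * 11
= 264

264


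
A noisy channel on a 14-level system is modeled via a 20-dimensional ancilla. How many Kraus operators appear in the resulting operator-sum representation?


Tracing out the environment in an orthonormal basis {|i>_E} gives Kraus operators K_i = <i|_E U |0>_E.
Number of Kraus operators = dim(H_env) = d_env
= 20

20


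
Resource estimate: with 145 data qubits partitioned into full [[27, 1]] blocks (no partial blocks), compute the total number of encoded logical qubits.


Each code block uses 27 physical qubits for 1 logical qubit(s).
Number of complete blocks = floor(145 / 27) = 5
Logical qubits = 5 * 1
= 5

5


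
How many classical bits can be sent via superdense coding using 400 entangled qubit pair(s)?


Superdense coding allows 2 classical bits per shared entangled pair.
400 pair(s) -> 2 * 400 = 800 classical bits

800


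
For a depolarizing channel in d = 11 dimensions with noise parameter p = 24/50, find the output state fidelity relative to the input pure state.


F = (1-p) + p/d
= (1 - 0.4800) + 0.4800/11
= 0.5200 + 0.0436
= 0.5636

0.5636


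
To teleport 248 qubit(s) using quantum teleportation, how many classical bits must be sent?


Quantum teleportation requires 2 classical bits per qubit teleported.
248 qubit(s) -> 2 * 248 = 496 classical bits

496


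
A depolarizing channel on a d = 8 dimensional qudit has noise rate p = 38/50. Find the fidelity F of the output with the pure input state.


F = (1-p) + p/d
= (1 - 0.7600) + 0.7600/8
= 0.2400 + 0.0950
= 0.3350

0.3350


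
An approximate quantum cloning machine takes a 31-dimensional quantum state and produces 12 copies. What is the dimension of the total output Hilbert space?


Output space = H^(tensor 12) where dim(H) = 31
dim = 31^12
= 961 (after 2 factors)
= 29791 (after 3 factors)
= 923521 (after 4 factors)
= 28629151 (after 5 factors)
= 887503681 (after 6 factors)
= 27512614111 (after 7 factors)
= 852891037441 (after 8 factors)
= 26439622160671 (after 9 factors)
= 819628286980801 (after 10 factors)
= 25408476896404831 (after 11 factors)
= 787662783788549761 (after 12 factors)
= 787662783788549761

787662783788549761


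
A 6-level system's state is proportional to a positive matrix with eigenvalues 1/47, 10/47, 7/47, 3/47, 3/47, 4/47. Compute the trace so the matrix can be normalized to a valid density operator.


tr(M) = sum of eigenvalues
= 1/47 + 10/47 + 7/47 + 3/47 + 3/47 + 4/47
= 28/47
= 0.5957

0.5957


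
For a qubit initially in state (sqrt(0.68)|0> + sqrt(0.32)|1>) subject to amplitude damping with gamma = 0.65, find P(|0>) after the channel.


For amplitude damping with parameter gamma on state sqrt(a)|0> + sqrt(b)|1>:
alpha^2 = 0.68, beta^2 = 0.32
P(|0>) = alpha^2 + gamma * beta^2
= 0.68 + 0.65 * 0.32
= 0.68 + 0.2080
= 0.8880

0.8880


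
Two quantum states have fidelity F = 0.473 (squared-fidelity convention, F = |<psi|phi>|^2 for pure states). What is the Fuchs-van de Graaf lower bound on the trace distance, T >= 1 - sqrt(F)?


Fuchs-van de Graaf (squared-fidelity convention): 1 - sqrt(F) <= T <= sqrt(1 - F).
Lower bound: T >= 1 - sqrt(F)
sqrt(F) = sqrt(0.473) = 0.6877
T >= 1 - 0.6877
T >= 0.3123

0.3123


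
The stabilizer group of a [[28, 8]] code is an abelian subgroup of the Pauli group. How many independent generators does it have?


For an [[n,k]] stabilizer code:
Number of stabilizer generators = n - k
= 28 - 8
= 20

20


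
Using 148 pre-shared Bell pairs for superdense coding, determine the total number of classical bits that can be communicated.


Superdense coding allows 2 classical bits per shared entangled pair.
148 pair(s) -> 2 * 148 = 296 classical bits

296


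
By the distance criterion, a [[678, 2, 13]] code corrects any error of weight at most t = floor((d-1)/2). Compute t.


Code parameters: [[678, 2, 13]], distance d = 13.
Number of correctable errors = floor((d-1)/2)
= floor((13 - 1)/2)
= floor(12/2)
= 6

6


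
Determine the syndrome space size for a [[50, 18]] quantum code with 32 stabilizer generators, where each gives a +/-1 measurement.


Each stabilizer generator gives a binary (+1 or -1) measurement outcome.
With 32 independent generators:
Total syndromes = 2^32
= 4294967296

4294967296


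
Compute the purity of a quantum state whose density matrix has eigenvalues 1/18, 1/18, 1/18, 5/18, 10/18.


tr(rho^2) = sum of eigenvalues squared
= (1/18)^2 + (1/18)^2 + (1/18)^2 + (5/18)^2 + (10/18)^2
= (1 + 1 + 1 + 25 + 100) / 324
= 128/324
= 0.3951

0.3951


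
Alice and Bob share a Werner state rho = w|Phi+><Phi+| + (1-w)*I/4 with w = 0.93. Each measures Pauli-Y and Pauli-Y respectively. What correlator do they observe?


|Phi+> = (|00> + |11>)/sqrt(2)
For the pure Bell state, <Y_A Y_B> = -1 (Bell-state Pauli correlator).
The maximally-mixed part I/4 has tr(I/4 * P tensor P) = 0 for any traceless Pauli P.
So <Y_A Y_B>_rho = w * (-1) + (1 - w) * 0
= 0.93 * (-1)
= -0.9300

-0.9300


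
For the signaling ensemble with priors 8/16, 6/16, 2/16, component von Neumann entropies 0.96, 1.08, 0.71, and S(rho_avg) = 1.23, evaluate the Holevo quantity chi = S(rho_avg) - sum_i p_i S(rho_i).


chi = S(rho) - sum_i p_i * S(rho_i)
Weighted entropy = 8/16 * 0.96 + 6/16 * 1.08 + 2/16 * 0.71
= 0.9738
chi = 1.23 - 0.9738
= 0.2562

0.2562


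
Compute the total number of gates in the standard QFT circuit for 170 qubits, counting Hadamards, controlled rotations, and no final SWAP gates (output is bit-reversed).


Hadamard gates: 170
Controlled rotations: n*(n-1)/2 = 170*169/2 = 14365
SWAP gates: 0 (omitted)
Total = 170 + 14365
= 14535

14535


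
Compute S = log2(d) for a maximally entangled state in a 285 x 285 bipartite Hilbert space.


For a maximally entangled state in d x d:
S = log2(d) = log2(285)
= 8.1548

8.1548


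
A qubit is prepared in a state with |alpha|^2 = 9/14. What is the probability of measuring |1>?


|alpha|^2 = 9/14 = 0.6429
|beta|^2 = 1 - 9/14 = 5/14 = 0.3571
P(|1>) = |beta|^2 = 0.3571

0.3571


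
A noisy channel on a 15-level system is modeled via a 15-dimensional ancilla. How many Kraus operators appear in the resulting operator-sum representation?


Tracing out the environment in an orthonormal basis {|i>_E} gives Kraus operators K_i = <i|_E U |0>_E.
Number of Kraus operators = dim(H_env) = d_env
= 15

15


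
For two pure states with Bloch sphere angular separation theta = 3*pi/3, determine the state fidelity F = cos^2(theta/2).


For states separated by angle theta on Bloch sphere:
F = cos^2(theta/2)
theta = 3*pi/3 = 3.1416
theta/2 = 1.5708
cos(theta/2) = 0.0000
F = 0.0000

0.0000


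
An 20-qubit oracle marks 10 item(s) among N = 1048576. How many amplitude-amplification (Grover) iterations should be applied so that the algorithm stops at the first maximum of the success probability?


After j Grover iterations the success probability is P(j) = sin^2((2j+1)*theta), where sin(theta) = sqrt(k/N).
N = 2^20 = 1048576, k = 10
sin(theta) = sqrt(k/N) = 0.003088161778
theta = arcsin(sqrt(k/N)) = 0.003088166686 rad
P(j) reaches its first maximum when (2j+1)*theta is as close as possible to pi/2, i.e. j = round(pi/(4*theta) - 1/2).
pi/(4*theta) - 1/2 = 253.8251
(For comparison, the common estimate pi/4 * sqrt(N/k) = 254.3255; the exact maximiser is used here.)
Optimal iterations = 254

254


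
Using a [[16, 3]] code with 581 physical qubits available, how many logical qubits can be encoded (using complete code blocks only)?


Each code block uses 16 physical qubits for 3 logical qubit(s).
Number of complete blocks = floor(581 / 16) = 36
Logical qubits = 36 * 3
= 108

108


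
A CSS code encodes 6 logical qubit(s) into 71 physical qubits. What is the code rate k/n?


Code rate R = k/n
= 6/71
= 0.0845

0.0845


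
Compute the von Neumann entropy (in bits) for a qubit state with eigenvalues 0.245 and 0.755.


S = -p*log2(p) - (1-p)*log2(1-p)
p = 0.2450, 1-p = 0.7550
= -0.2450 * log2(0.2450) - 0.7550 * log2(0.7550)
= -(-0.4971) - (-0.3061)
= 0.8033

0.8033


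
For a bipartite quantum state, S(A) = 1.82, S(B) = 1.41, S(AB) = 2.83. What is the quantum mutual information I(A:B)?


I(A:B) = S(A) + S(B) - S(AB)
= 1.82 + 1.41 - 2.83
= 0.4000

0.4000


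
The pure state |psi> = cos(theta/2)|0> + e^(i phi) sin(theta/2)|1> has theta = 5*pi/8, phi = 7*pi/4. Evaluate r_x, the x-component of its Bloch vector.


theta = 1.9635, phi = 5.4978
r_x = sin(theta)*cos(phi) = 0.9239 * 0.7071
r_x = 0.6533

0.6533


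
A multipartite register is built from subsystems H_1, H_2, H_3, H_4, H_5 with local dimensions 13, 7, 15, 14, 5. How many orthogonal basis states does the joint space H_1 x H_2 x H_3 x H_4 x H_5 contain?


dim(H_1 x H_2 x H_3 x H_4 x H_5) = 13 * 7 * 15 * 14 * 5
= 91 * 15 * 14 * 5
= 1365 * 14 * 5
= 19110 * 5
= 95550

95550


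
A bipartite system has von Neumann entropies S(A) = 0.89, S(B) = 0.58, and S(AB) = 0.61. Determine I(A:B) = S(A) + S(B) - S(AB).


I(A:B) = S(A) + S(B) - S(AB)
= 0.89 + 0.58 - 0.61
= 0.8600

0.8600


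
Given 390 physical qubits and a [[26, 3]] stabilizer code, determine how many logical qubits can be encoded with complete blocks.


Each code block uses 26 physical qubits for 3 logical qubit(s).
Number of complete blocks = floor(390 / 26) = 15
Logical qubits = 15 * 3
= 45

45


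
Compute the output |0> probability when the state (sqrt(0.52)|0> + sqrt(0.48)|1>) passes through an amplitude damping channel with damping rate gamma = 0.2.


For amplitude damping with parameter gamma on state sqrt(a)|0> + sqrt(b)|1>:
alpha^2 = 0.52, beta^2 = 0.48
P(|0>) = alpha^2 + gamma * beta^2
= 0.52 + 0.2 * 0.48
= 0.52 + 0.0960
= 0.6160

0.6160


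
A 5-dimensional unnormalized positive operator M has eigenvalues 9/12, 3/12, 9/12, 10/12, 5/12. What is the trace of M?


tr(M) = sum of eigenvalues
= 9/12 + 3/12 + 9/12 + 10/12 + 5/12
= 36/12
= 3.0000

3.0000


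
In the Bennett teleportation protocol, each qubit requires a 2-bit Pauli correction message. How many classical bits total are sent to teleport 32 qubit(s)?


Quantum teleportation requires 2 classical bits per qubit teleported.
32 qubit(s) -> 2 * 32 = 64 classical bits

64


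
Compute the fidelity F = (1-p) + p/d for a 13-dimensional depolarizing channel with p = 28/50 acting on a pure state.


F = (1-p) + p/d
= (1 - 0.5600) + 0.5600/13
= 0.4400 + 0.0431
= 0.4831

0.4831


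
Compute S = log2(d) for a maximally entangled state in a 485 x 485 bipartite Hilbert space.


For a maximally entangled state in d x d:
S = log2(d) = log2(485)
= 8.9218

8.9218


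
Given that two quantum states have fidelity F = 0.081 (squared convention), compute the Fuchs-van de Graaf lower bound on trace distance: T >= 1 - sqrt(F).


Fuchs-van de Graaf (squared-fidelity convention): 1 - sqrt(F) <= T <= sqrt(1 - F).
Lower bound: T >= 1 - sqrt(F)
sqrt(F) = sqrt(0.081) = 0.2846
T >= 1 - 0.2846
T >= 0.7154

0.7154


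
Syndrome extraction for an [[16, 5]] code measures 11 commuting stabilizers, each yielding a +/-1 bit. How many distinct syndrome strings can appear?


Each stabilizer generator gives a binary (+1 or -1) measurement outcome.
With 11 independent generators:
Total syndromes = 2^11
= 2048

2048


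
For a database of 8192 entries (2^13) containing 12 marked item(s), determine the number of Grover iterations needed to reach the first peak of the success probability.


After j Grover iterations the success probability is P(j) = sin^2((2j+1)*theta), where sin(theta) = sqrt(k/N).
N = 2^13 = 8192, k = 12
sin(theta) = sqrt(k/N) = 0.03827327723
theta = arcsin(sqrt(k/N)) = 0.03828262746 rad
P(j) reaches its first maximum when (2j+1)*theta is as close as possible to pi/2, i.e. j = round(pi/(4*theta) - 1/2).
pi/(4*theta) - 1/2 = 20.0158
(For comparison, the common estimate pi/4 * sqrt(N/k) = 20.5208; the exact maximiser is used here.)
Optimal iterations = 20

20


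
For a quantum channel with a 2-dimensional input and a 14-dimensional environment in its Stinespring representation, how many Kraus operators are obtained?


Tracing out the environment in an orthonormal basis {|i>_E} gives Kraus operators K_i = <i|_E U |0>_E.
Number of Kraus operators = dim(H_env) = d_env
= 14

14


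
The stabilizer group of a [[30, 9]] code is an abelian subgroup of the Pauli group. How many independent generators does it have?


For an [[n,k]] stabilizer code:
Number of stabilizer generators = n - k
= 30 - 9
= 21

21


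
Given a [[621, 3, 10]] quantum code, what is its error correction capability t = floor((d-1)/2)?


Code parameters: [[621, 3, 10]], distance d = 10.
Number of correctable errors = floor((d-1)/2)
= floor((10 - 1)/2)
= floor(9/2)
= 4

4


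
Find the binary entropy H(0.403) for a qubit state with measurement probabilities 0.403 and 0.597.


S = -p*log2(p) - (1-p)*log2(1-p)
p = 0.4030, 1-p = 0.5970
= -0.4030 * log2(0.4030) - 0.5970 * log2(0.5970)
= -(-0.5284) - (-0.4443)
= 0.9727

0.9727


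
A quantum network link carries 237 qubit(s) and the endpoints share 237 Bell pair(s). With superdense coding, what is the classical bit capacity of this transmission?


Superdense coding allows 2 classical bits per shared entangled pair.
237 pair(s) -> 2 * 237 = 474 classical bits

474


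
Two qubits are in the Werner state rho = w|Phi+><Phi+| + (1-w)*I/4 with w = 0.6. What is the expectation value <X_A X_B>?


|Phi+> = (|00> + |11>)/sqrt(2)
For the pure Bell state, <X_A X_B> = +1 (Bell-state Pauli correlator).
The maximally-mixed part I/4 has tr(I/4 * P tensor P) = 0 for any traceless Pauli P.
So <X_A X_B>_rho = w * (+1) + (1 - w) * 0
= 0.6 * (+1)
= 0.6000

0.6000


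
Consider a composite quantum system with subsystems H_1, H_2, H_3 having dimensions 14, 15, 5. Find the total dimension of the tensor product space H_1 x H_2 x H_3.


dim(H_1 x H_2 x H_3) = 14 * 15 * 5
= 210 * 5
= 1050

1050


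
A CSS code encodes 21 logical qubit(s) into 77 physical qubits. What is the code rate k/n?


Code rate R = k/n
= 21/77
= 0.2727

0.2727


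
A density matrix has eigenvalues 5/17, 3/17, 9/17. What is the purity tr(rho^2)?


tr(rho^2) = sum of eigenvalues squared
= (5/17)^2 + (3/17)^2 + (9/17)^2
= (25 + 9 + 81) / 289
= 115/289
= 0.3979

0.3979


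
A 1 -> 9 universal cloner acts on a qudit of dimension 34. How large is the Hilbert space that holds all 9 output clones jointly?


Output space = H^(tensor 9) where dim(H) = 34
dim = 34^9
= 1156 (after 2 factors)
= 39304 (after 3 factors)
= 1336336 (after 4 factors)
= 45435424 (after 5 factors)
= 1544804416 (after 6 factors)
= 52523350144 (after 7 factors)
= 1785793904896 (after 8 factors)
= 60716992766464 (after 9 factors)
= 60716992766464

60716992766464


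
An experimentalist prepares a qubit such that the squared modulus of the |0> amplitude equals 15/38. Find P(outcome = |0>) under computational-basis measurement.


|alpha|^2 = 15/38 = 0.3947
|beta|^2 = 1 - 15/38 = 23/38 = 0.6053
P(|0>) = |alpha|^2 = 0.3947

0.3947


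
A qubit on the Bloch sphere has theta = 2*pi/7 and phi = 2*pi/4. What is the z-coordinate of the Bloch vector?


theta = 0.8976, phi = 1.5708
r_z = cos(theta) = 0.6235

0.6235


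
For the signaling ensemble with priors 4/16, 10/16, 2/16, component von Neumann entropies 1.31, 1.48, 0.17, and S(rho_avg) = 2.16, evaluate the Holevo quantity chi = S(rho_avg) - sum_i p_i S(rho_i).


chi = S(rho) - sum_i p_i * S(rho_i)
Weighted entropy = 4/16 * 1.31 + 10/16 * 1.48 + 2/16 * 0.17
= 1.2738
chi = 2.16 - 1.2738
= 0.8862

0.8862


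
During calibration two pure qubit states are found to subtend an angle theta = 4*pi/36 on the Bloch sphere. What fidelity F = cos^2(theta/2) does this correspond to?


For states separated by angle theta on Bloch sphere:
F = cos^2(theta/2)
theta = 4*pi/36 = 0.3491
theta/2 = 0.1745
cos(theta/2) = 0.9848
F = 0.9698

0.9698


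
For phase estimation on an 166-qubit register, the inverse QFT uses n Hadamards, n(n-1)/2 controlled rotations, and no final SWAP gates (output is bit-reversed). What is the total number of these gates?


Hadamard gates: 166
Controlled rotations: n*(n-1)/2 = 166*165/2 = 13695
SWAP gates: 0 (omitted)
Total = 166 + 13695
= 13861

13861


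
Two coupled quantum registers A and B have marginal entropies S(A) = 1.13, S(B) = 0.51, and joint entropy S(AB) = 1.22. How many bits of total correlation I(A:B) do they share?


I(A:B) = S(A) + S(B) - S(AB)
= 1.13 + 0.51 - 1.22
= 0.4200

0.4200


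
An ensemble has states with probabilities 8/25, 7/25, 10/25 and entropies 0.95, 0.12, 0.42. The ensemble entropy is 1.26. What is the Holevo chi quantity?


chi = S(rho) - sum_i p_i * S(rho_i)
Weighted entropy = 8/25 * 0.95 + 7/25 * 0.12 + 10/25 * 0.42
= 0.5056
chi = 1.26 - 0.5056
= 0.7544

0.7544


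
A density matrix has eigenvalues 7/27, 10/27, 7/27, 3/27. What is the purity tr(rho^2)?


tr(rho^2) = sum of eigenvalues squared
= (7/27)^2 + (10/27)^2 + (7/27)^2 + (3/27)^2
= (49 + 100 + 49 + 9) / 729
= 207/729
= 0.2840

0.2840


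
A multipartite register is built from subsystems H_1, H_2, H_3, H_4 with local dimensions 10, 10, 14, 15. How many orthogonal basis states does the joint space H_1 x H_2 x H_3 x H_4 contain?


dim(H_1 x H_2 x H_3 x H_4) = 10 * 10 * 14 * 15
= 100 * 14 * 15
= 1400 * 15
= 21000

21000


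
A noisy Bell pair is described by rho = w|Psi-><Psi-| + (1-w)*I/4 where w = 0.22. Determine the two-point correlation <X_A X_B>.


|Psi-> = (|01> - |10>)/sqrt(2)
For the pure Bell state, <X_A X_B> = -1 (Bell-state Pauli correlator).
The maximally-mixed part I/4 has tr(I/4 * P tensor P) = 0 for any traceless Pauli P.
So <X_A X_B>_rho = w * (-1) + (1 - w) * 0
= 0.22 * (-1)
= -0.2200

-0.2200


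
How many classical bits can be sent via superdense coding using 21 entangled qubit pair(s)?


Superdense coding allows 2 classical bits per shared entangled pair.
21 pair(s) -> 2 * 21 = 42 classical bits

42


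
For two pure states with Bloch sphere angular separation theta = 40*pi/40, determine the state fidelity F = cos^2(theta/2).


For states separated by angle theta on Bloch sphere:
F = cos^2(theta/2)
theta = 40*pi/40 = 3.1416
theta/2 = 1.5708
cos(theta/2) = 0.0000
F = 0.0000

0.0000


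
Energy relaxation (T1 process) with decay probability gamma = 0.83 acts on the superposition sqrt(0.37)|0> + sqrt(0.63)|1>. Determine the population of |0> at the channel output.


For amplitude damping with parameter gamma on state sqrt(a)|0> + sqrt(b)|1>:
alpha^2 = 0.37, beta^2 = 0.63
P(|0>) = alpha^2 + gamma * beta^2
= 0.37 + 0.83 * 0.63
= 0.37 + 0.5229
= 0.8929

0.8929


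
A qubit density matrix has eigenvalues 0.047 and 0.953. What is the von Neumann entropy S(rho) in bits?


S = -p*log2(p) - (1-p)*log2(1-p)
p = 0.0470, 1-p = 0.9530
= -0.0470 * log2(0.0470) - 0.9530 * log2(0.9530)
= -(-0.2073) - (-0.0662)
= 0.2735

0.2735


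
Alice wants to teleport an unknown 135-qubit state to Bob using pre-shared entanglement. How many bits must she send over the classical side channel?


Quantum teleportation requires 2 classical bits per qubit teleported.
135 qubit(s) -> 2 * 135 = 270 classical bits

270


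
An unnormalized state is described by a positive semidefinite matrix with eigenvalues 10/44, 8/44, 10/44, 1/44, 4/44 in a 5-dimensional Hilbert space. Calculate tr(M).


tr(M) = sum of eigenvalues
= 10/44 + 8/44 + 10/44 + 1/44 + 4/44
= 33/44
= 0.7500

0.7500


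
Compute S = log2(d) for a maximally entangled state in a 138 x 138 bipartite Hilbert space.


For a maximally entangled state in d x d:
S = log2(d) = log2(138)
= 7.1085

7.1085


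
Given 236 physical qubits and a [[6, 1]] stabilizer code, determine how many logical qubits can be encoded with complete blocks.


Each code block uses 6 physical qubits for 1 logical qubit(s).
Number of complete blocks = floor(236 / 6) = 39
Logical qubits = 39 * 1
= 39

39


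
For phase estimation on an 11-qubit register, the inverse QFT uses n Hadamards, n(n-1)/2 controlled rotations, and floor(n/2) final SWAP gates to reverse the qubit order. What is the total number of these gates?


Hadamard gates: 11
Controlled rotations: n*(n-1)/2 = 11*10/2 = 55
SWAP gates: floor(n/2) = floor(11/2) = 5
Total = 11 + 55 + 5
= 71

71


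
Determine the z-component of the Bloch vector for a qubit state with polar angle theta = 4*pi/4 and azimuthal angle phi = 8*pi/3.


theta = 3.1416, phi = 8.3776
r_z = cos(theta) = -1.0000

-1.0000


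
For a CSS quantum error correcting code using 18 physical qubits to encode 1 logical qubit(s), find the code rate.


Code rate R = k/n
= 1/18
= 0.0556

0.0556


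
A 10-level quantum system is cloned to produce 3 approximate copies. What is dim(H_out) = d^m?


Output space = H^(tensor 3) where dim(H) = 10
dim = 10^3
= 100 (after 2 factors)
= 1000 (after 3 factors)
= 1000

1000


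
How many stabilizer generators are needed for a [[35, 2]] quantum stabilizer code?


For an [[n,k]] stabilizer code:
Number of stabilizer generators = n - k
= 35 - 2
= 33

33


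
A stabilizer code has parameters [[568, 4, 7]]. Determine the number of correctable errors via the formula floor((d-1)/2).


Code parameters: [[568, 4, 7]], distance d = 7.
Number of correctable errors = floor((d-1)/2)
= floor((7 - 1)/2)
= floor(6/2)
= 3

3


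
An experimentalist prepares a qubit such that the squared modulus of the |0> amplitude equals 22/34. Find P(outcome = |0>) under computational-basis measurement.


|alpha|^2 = 22/34 = 0.6471
|beta|^2 = 1 - 22/34 = 12/34 = 0.3529
P(|0>) = |alpha|^2 = 0.6471

0.6471


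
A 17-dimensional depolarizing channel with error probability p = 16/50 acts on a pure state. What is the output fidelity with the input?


F = (1-p) + p/d
= (1 - 0.3200) + 0.3200/17
= 0.6800 + 0.0188
= 0.6988

0.6988


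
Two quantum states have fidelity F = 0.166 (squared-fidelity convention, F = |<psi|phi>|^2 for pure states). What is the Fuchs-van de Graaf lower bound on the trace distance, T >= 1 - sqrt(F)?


Fuchs-van de Graaf (squared-fidelity convention): 1 - sqrt(F) <= T <= sqrt(1 - F).
Lower bound: T >= 1 - sqrt(F)
sqrt(F) = sqrt(0.166) = 0.4074
T >= 1 - 0.4074
T >= 0.5926

0.5926


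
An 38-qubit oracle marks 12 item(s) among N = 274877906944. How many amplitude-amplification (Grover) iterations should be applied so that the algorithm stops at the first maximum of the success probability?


After j Grover iterations the success probability is P(j) = sin^2((2j+1)*theta), where sin(theta) = sqrt(k/N).
N = 2^38 = 274877906944, k = 12
sin(theta) = sqrt(k/N) = 6.60724948e-06
theta = arcsin(sqrt(k/N)) = 6.60724948e-06 rad
P(j) reaches its first maximum when (2j+1)*theta is as close as possible to pi/2, i.e. j = round(pi/(4*theta) - 1/2).
pi/(4*theta) - 1/2 = 118868.6551
(For comparison, the common estimate pi/4 * sqrt(N/k) = 118869.1551; the exact maximiser is used here.)
Optimal iterations = 118869

118869


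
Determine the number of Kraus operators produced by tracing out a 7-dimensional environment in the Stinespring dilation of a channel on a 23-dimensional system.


Tracing out the environment in an orthonormal basis {|i>_E} gives Kraus operators K_i = <i|_E U |0>_E.
Number of Kraus operators = dim(H_env) = d_env
= 7

7


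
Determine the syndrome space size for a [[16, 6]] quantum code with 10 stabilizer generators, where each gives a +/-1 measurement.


Each stabilizer generator gives a binary (+1 or -1) measurement outcome.
With 10 independent generators:
Total syndromes = 2^10
= 1024

1024


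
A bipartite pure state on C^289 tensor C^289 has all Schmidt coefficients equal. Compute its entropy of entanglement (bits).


For a maximally entangled state in d x d:
S = log2(d) = log2(289)
= 8.1749

8.1749


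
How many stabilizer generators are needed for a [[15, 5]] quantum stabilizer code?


For an [[n,k]] stabilizer code:
Number of stabilizer generators = n - k
= 15 - 5
= 10

10


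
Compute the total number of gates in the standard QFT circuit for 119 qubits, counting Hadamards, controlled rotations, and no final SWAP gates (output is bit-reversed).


Hadamard gates: 119
Controlled rotations: n*(n-1)/2 = 119*118/2 = 7021
SWAP gates: 0 (omitted)
Total = 119 + 7021
= 7140

7140


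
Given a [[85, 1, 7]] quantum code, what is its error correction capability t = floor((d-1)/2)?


Code parameters: [[85, 1, 7]], distance d = 7.
Number of correctable errors = floor((d-1)/2)
= floor((7 - 1)/2)
= floor(6/2)
= 3

3


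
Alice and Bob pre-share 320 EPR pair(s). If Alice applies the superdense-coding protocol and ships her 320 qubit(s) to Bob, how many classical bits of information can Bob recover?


Superdense coding allows 2 classical bits per shared entangled pair.
320 pair(s) -> 2 * 320 = 640 classical bits

640


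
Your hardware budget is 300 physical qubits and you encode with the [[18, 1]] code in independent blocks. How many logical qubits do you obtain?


Each code block uses 18 physical qubits for 1 logical qubit(s).
Number of complete blocks = floor(300 / 18) = 16
Logical qubits = 16 * 1
= 16

16


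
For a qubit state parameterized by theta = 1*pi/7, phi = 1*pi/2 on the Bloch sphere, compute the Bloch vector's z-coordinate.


theta = 0.4488, phi = 1.5708
r_z = cos(theta) = 0.9010

0.9010


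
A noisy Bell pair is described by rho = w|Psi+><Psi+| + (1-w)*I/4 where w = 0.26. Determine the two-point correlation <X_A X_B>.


|Psi+> = (|01> + |10>)/sqrt(2)
For the pure Bell state, <X_A X_B> = +1 (Bell-state Pauli correlator).
The maximally-mixed part I/4 has tr(I/4 * P tensor P) = 0 for any traceless Pauli P.
So <X_A X_B>_rho = w * (+1) + (1 - w) * 0
= 0.26 * (+1)
= 0.2600

0.2600


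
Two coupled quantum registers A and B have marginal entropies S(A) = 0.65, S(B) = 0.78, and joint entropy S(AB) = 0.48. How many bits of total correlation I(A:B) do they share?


I(A:B) = S(A) + S(B) - S(AB)
= 0.65 + 0.78 - 0.48
= 0.9500

0.9500


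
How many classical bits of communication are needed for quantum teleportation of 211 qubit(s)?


Quantum teleportation requires 2 classical bits per qubit teleported.
211 qubit(s) -> 2 * 211 = 422 classical bits

422


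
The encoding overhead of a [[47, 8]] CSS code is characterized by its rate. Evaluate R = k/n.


Code rate R = k/n
= 8/47
= 0.1702

0.1702


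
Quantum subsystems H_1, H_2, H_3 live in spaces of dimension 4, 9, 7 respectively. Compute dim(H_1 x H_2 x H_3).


dim(H_1 x H_2 x H_3) = 4 * 9 * 7
= 36 * 7
= 252

252


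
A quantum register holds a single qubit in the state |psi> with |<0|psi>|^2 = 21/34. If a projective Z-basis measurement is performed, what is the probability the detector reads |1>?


|alpha|^2 = 21/34 = 0.6176
|beta|^2 = 1 - 21/34 = 13/34 = 0.3824
P(|1>) = |beta|^2 = 0.3824

0.3824


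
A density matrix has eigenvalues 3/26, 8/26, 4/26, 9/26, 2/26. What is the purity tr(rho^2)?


tr(rho^2) = sum of eigenvalues squared
= (3/26)^2 + (8/26)^2 + (4/26)^2 + (9/26)^2 + (2/26)^2
= (9 + 64 + 16 + 81 + 4) / 676
= 174/676
= 0.2574

0.2574


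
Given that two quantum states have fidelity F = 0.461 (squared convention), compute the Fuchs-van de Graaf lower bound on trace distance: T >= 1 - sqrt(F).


Fuchs-van de Graaf (squared-fidelity convention): 1 - sqrt(F) <= T <= sqrt(1 - F).
Lower bound: T >= 1 - sqrt(F)
sqrt(F) = sqrt(0.461) = 0.6790
T >= 1 - 0.6790
T >= 0.3210

0.3210


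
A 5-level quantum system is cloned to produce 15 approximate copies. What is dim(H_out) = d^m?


Output space = H^(tensor 15) where dim(H) = 5
dim = 5^15
= 25 (after 2 factors)
= 125 (after 3 factors)
= 625 (after 4 factors)
= 3125 (after 5 factors)
= 15625 (after 6 factors)
= 78125 (after 7 factors)
= 390625 (after 8 factors)
= 1953125 (after 9 factors)
= 9765625 (after 10 factors)
= 48828125 (after 11 factors)
= 244140625 (after 12 factors)
= 1220703125 (after 13 factors)
= 6103515625 (after 14 factors)
= 30517578125 (after 15 factors)
= 30517578125

30517578125


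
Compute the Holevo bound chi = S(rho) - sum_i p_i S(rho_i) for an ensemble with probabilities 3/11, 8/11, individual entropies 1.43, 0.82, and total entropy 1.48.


chi = S(rho) - sum_i p_i * S(rho_i)
Weighted entropy = 3/11 * 1.43 + 8/11 * 0.82
= 0.9864
chi = 1.48 - 0.9864
= 0.4936

0.4936


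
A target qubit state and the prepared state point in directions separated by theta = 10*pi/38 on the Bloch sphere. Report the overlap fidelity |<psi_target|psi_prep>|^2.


For states separated by angle theta on Bloch sphere:
F = cos^2(theta/2)
theta = 10*pi/38 = 0.8267
theta/2 = 0.4134
cos(theta/2) = 0.9158
F = 0.8386

0.8386


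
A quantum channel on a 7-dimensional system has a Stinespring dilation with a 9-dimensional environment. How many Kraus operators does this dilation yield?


Tracing out the environment in an orthonormal basis {|i>_E} gives Kraus operators K_i = <i|_E U |0>_E.
Number of Kraus operators = dim(H_env) = d_env
= 9

9


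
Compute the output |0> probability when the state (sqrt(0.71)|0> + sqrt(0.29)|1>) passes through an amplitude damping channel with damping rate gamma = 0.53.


For amplitude damping with parameter gamma on state sqrt(a)|0> + sqrt(b)|1>:
alpha^2 = 0.71, beta^2 = 0.29
P(|0>) = alpha^2 + gamma * beta^2
= 0.71 + 0.53 * 0.29
= 0.71 + 0.1537
= 0.8637

0.8637


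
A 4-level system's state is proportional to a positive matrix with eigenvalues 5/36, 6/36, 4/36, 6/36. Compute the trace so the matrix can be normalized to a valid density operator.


tr(M) = sum of eigenvalues
= 5/36 + 6/36 + 4/36 + 6/36
= 21/36
= 0.5833

0.5833


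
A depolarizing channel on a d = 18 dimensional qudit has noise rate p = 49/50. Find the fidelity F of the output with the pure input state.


F = (1-p) + p/d
= (1 - 0.9800) + 0.9800/18
= 0.0200 + 0.0544
= 0.0744

0.0744


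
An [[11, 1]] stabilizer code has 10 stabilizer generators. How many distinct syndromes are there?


Each stabilizer generator gives a binary (+1 or -1) measurement outcome.
With 10 independent generators:
Total syndromes = 2^10
= 1024

1024


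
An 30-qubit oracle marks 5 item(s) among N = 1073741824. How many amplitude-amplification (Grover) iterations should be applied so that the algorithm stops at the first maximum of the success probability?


After j Grover iterations the success probability is P(j) = sin^2((2j+1)*theta), where sin(theta) = sqrt(k/N).
N = 2^30 = 1073741824, k = 5
sin(theta) = sqrt(k/N) = 6.82393792e-05
theta = arcsin(sqrt(k/N)) = 6.823937925e-05 rad
P(j) reaches its first maximum when (2j+1)*theta is as close as possible to pi/2, i.e. j = round(pi/(4*theta) - 1/2).
pi/(4*theta) - 1/2 = 11508.9564
(For comparison, the common estimate pi/4 * sqrt(N/k) = 11509.4565; the exact maximiser is used here.)
Optimal iterations = 11509

11509


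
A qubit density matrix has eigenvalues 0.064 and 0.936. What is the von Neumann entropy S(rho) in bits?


S = -p*log2(p) - (1-p)*log2(1-p)
p = 0.0640, 1-p = 0.9360
= -0.0640 * log2(0.0640) - 0.9360 * log2(0.9360)
= -(-0.2538) - (-0.0893)
= 0.3431

0.3431


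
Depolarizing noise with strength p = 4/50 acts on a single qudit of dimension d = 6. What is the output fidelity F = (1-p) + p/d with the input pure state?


F = (1-p) + p/d
= (1 - 0.0800) + 0.0800/6
= 0.9200 + 0.0133
= 0.9333

0.9333


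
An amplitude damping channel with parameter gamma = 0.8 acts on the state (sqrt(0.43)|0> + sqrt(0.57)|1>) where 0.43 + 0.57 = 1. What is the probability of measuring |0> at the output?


For amplitude damping with parameter gamma on state sqrt(a)|0> + sqrt(b)|1>:
alpha^2 = 0.43, beta^2 = 0.57
P(|0>) = alpha^2 + gamma * beta^2
= 0.43 + 0.8 * 0.57
= 0.43 + 0.4560
= 0.8860

0.8860


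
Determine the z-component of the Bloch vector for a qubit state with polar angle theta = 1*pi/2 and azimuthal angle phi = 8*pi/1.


theta = 1.5708, phi = 25.1327
r_z = cos(theta) = 0.0000

0.0000


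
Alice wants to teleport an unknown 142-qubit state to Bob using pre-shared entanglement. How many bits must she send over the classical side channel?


Quantum teleportation requires 2 classical bits per qubit teleported.
142 qubit(s) -> 2 * 142 = 284 classical bits

284


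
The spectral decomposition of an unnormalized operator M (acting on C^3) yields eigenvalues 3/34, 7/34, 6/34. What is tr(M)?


tr(M) = sum of eigenvalues
= 3/34 + 7/34 + 6/34
= 16/34
= 0.4706

0.4706


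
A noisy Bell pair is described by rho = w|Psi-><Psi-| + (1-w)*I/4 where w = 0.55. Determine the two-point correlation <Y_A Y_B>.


|Psi-> = (|01> - |10>)/sqrt(2)
For the pure Bell state, <Y_A Y_B> = -1 (Bell-state Pauli correlator).
The maximally-mixed part I/4 has tr(I/4 * P tensor P) = 0 for any traceless Pauli P.
So <Y_A Y_B>_rho = w * (-1) + (1 - w) * 0
= 0.55 * (-1)
= -0.5500

-0.5500


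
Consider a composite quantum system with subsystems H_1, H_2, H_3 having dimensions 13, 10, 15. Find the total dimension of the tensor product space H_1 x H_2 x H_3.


dim(H_1 x H_2 x H_3) = 13 * 10 * 15
= 130 * 15
= 1950

1950


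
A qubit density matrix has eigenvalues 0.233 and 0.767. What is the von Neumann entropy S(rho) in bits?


S = -p*log2(p) - (1-p)*log2(1-p)
p = 0.2330, 1-p = 0.7670
= -0.2330 * log2(0.2330) - 0.7670 * log2(0.7670)
= -(-0.4897) - (-0.2935)
= 0.7832

0.7832


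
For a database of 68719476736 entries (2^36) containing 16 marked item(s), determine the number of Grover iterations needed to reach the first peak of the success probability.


After j Grover iterations the success probability is P(j) = sin^2((2j+1)*theta), where sin(theta) = sqrt(k/N).
N = 2^36 = 68719476736, k = 16
sin(theta) = sqrt(k/N) = 1.525878906e-05
theta = arcsin(sqrt(k/N)) = 1.525878906e-05 rad
P(j) reaches its first maximum when (2j+1)*theta is as close as possible to pi/2, i.e. j = round(pi/(4*theta) - 1/2).
pi/(4*theta) - 1/2 = 51471.3540
(For comparison, the common estimate pi/4 * sqrt(N/k) = 51471.8540; the exact maximiser is used here.)
Optimal iterations = 51471

51471


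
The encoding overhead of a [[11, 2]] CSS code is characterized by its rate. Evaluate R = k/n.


Code rate R = k/n
= 2/11
= 0.1818

0.1818


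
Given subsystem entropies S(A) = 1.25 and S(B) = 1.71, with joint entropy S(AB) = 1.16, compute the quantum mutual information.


I(A:B) = S(A) + S(B) - S(AB)
= 1.25 + 1.71 - 1.16
= 1.8000

1.8000


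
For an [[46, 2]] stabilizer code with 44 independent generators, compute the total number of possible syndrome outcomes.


Each stabilizer generator gives a binary (+1 or -1) measurement outcome.
With 44 independent generators:
Total syndromes = 2^44
= 17592186044416

17592186044416


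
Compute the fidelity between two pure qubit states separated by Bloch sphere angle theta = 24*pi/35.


For states separated by angle theta on Bloch sphere:
F = cos^2(theta/2)
theta = 24*pi/35 = 2.1542
theta/2 = 1.0771
cos(theta/2) = 0.4739
F = 0.2246

0.2246
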